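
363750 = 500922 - 137172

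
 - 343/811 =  -1 + 468/811=- 0.42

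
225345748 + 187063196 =412408944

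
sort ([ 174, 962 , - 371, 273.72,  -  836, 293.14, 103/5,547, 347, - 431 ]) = [ - 836, - 431,  -  371,103/5,174, 273.72, 293.14  ,  347 , 547, 962]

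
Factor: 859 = 859^1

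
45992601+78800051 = 124792652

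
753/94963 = 753/94963 = 0.01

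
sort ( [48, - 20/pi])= [ -20/pi,48] 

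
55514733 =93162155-37647422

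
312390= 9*34710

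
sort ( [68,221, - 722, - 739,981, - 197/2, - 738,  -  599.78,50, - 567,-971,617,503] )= [ - 971,  -  739, - 738, - 722, - 599.78, - 567, -197/2,50,68,221, 503,  617,981 ]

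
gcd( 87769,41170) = 1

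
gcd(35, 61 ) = 1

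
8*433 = 3464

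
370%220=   150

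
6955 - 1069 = 5886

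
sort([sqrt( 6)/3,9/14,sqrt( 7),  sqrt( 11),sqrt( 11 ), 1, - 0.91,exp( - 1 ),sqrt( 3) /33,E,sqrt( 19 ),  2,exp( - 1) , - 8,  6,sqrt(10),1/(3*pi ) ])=[ - 8, - 0.91,  sqrt(3)/33,1/(3*pi), exp( - 1) , exp(-1 ),9/14,sqrt(6 )/3, 1, 2,sqrt(7),  E,sqrt(10 ), sqrt(11),sqrt( 11),sqrt( 19), 6 ] 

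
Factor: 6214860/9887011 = 2^2 * 3^3  *  5^1*17^1*19^(-1 )*677^1 * 520369^(-1 )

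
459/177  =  153/59 = 2.59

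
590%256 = 78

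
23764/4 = 5941 = 5941.00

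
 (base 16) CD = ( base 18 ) B7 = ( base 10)205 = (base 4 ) 3031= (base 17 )c1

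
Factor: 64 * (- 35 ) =- 2^6*5^1*7^1=- 2240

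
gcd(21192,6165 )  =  3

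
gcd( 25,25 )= 25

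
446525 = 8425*53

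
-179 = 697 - 876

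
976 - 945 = 31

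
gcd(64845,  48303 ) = 9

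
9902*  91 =901082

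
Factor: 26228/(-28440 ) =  - 2^( - 1)*3^(  -  2 ) * 5^( - 1 )*83^1 =- 83/90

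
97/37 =97/37=2.62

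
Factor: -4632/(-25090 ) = 12/65 = 2^2*3^1*5^(-1 )*13^( - 1)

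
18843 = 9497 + 9346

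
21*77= 1617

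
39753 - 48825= - 9072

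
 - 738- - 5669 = 4931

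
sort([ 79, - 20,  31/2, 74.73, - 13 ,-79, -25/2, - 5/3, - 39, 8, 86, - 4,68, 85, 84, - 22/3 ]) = [ - 79,-39, - 20 , - 13 , -25/2, - 22/3, - 4,-5/3, 8,  31/2, 68,74.73,79, 84, 85, 86]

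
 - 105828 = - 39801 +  - 66027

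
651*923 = 600873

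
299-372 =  - 73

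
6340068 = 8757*724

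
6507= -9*(-723)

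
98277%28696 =12189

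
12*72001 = 864012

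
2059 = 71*29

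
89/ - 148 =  - 89/148 = - 0.60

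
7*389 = 2723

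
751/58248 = 751/58248=0.01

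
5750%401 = 136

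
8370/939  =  8 + 286/313 = 8.91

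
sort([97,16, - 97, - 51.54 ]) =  [ - 97, - 51.54,16,  97] 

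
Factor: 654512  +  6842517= 7497029 = 7497029^1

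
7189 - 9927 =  - 2738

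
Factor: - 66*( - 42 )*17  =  2^2*3^2*7^1*11^1*17^1  =  47124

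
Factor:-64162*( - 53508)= 2^3*3^1*7^4*13^1 * 4583^1= 3433180296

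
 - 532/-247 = 2 + 2/13 =2.15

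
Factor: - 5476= -2^2*37^2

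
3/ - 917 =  - 1 + 914/917  =  - 0.00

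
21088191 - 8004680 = 13083511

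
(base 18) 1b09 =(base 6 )111313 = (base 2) 10010010111101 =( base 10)9405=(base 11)7080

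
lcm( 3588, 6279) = 25116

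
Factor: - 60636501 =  - 3^2* 17^1*61^1*73^1*89^1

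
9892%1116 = 964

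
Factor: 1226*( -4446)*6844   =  -37305247824 =-2^4 * 3^2 * 13^1 * 19^1*29^1*59^1*613^1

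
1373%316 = 109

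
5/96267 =5/96267 = 0.00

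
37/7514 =37/7514 = 0.00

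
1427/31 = 46 + 1/31 = 46.03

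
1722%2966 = 1722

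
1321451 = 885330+436121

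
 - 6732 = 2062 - 8794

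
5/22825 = 1/4565 = 0.00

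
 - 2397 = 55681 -58078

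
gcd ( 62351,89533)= 1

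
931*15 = 13965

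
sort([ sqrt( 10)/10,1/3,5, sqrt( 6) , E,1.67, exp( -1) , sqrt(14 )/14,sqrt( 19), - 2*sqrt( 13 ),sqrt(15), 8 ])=[ - 2 * sqrt( 13 ),  sqrt( 14)/14,sqrt ( 10)/10,1/3, exp(  -  1), 1.67,sqrt( 6 ) , E, sqrt (15),sqrt( 19),5,8]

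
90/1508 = 45/754 = 0.06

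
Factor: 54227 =211^1*257^1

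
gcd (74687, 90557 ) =1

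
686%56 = 14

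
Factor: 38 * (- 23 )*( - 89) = 2^1* 19^1*23^1*89^1 = 77786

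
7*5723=40061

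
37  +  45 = 82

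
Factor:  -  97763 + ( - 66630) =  - 31^1*5303^1  =  -164393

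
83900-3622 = 80278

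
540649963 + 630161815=1170811778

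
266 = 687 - 421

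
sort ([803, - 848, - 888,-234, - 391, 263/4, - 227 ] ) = [- 888, - 848, - 391, - 234, - 227, 263/4,803]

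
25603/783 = 25603/783 = 32.70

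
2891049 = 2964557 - 73508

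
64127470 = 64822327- 694857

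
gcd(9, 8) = 1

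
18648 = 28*666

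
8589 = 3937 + 4652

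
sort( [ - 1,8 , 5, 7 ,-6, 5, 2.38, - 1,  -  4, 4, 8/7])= [ - 6, - 4, - 1,-1 , 8/7 , 2.38, 4,5 , 5, 7, 8] 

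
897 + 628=1525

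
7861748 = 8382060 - 520312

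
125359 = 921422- 796063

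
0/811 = 0 = 0.00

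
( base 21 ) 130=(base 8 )770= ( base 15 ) 239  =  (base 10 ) 504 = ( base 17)1CB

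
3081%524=461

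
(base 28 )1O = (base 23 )26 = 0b110100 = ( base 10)52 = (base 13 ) 40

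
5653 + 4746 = 10399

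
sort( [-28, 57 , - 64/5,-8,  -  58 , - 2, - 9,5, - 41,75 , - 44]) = [ - 58, - 44, - 41, - 28 ,  -  64/5, - 9, - 8, - 2, 5,57 , 75 ]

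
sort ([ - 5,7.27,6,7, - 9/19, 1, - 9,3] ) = [ - 9,-5 , - 9/19,1,3, 6, 7 , 7.27 ] 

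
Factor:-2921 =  -23^1*127^1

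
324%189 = 135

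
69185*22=1522070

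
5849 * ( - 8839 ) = -51699311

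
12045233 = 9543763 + 2501470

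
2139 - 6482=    - 4343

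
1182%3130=1182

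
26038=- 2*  ( - 13019)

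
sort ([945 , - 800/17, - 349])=[  -  349 , - 800/17,945 ]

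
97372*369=35930268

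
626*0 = 0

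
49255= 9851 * 5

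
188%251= 188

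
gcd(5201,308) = 7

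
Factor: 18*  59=1062= 2^1*3^2*59^1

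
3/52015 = 3/52015=0.00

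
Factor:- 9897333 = -3^1*557^1*5923^1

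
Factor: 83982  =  2^1*3^1*13997^1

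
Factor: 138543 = 3^1*46181^1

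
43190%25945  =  17245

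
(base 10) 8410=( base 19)145c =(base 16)20da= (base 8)20332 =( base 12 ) 4a4a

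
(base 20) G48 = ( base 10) 6488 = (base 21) eek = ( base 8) 14530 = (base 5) 201423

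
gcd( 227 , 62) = 1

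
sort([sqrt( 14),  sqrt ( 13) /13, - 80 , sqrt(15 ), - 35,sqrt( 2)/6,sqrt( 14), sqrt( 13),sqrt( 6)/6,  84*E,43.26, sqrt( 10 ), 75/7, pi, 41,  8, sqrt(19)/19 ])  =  [ - 80, - 35, sqrt(19)/19,  sqrt( 2) /6, sqrt( 13)/13, sqrt( 6 )/6  ,  pi, sqrt(10), sqrt( 13),sqrt(14),sqrt(14), sqrt ( 15),  8, 75/7,41,  43.26, 84*E]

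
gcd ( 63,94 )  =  1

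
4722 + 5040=9762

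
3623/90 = 3623/90 = 40.26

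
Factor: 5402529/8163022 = 2^( - 1)*3^2*7^( - 1)*11^4 *23^ ( - 1)*41^1*101^(  -  1 )*251^( - 1)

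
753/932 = 753/932 = 0.81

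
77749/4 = 19437 + 1/4 = 19437.25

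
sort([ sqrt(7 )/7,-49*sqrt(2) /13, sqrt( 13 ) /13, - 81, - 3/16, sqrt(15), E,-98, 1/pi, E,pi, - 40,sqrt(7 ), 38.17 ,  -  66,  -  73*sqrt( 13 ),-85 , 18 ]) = [-73*sqrt(13),  -  98, - 85, - 81, - 66, - 40 ,  -  49*sqrt(2 )/13, - 3/16, sqrt(13 ) /13, 1/pi, sqrt( 7 ) /7, sqrt ( 7), E,  E, pi, sqrt( 15 ), 18, 38.17]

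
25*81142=2028550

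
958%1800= 958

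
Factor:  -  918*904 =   -  2^4*3^3*17^1*113^1 = -  829872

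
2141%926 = 289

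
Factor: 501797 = 31^1*16187^1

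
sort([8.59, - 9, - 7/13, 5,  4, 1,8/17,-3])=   [  -  9, - 3 , - 7/13, 8/17, 1, 4, 5, 8.59 ] 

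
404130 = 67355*6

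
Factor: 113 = 113^1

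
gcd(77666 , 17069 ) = 1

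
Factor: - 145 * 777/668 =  - 112665/668 = - 2^( - 2)*3^1*5^1*7^1*29^1*37^1*167^( - 1) 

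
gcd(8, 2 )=2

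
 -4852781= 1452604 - 6305385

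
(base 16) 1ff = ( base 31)GF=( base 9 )627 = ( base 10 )511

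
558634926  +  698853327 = 1257488253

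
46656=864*54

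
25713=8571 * 3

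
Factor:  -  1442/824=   -2^( - 2 )*7^1 = - 7/4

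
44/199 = 44/199  =  0.22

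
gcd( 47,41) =1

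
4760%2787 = 1973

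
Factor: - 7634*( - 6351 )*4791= 232284611394 = 2^1*3^2*11^1*29^1*73^1  *  347^1*1597^1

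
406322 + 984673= 1390995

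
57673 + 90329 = 148002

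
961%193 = 189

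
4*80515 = 322060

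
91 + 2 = 93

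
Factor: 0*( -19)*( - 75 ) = 0^1 = 0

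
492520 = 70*7036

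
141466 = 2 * 70733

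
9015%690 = 45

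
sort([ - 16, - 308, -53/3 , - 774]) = [ - 774,  -  308,-53/3, - 16]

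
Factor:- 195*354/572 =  - 2655/22=- 2^(- 1)*3^2*5^1*11^( - 1)*59^1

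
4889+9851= 14740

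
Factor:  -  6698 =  - 2^1 * 17^1 * 197^1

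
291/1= 291 =291.00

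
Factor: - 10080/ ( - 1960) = 2^2*3^2*7^( - 1) = 36/7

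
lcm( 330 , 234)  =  12870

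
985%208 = 153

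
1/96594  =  1/96594 = 0.00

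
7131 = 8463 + -1332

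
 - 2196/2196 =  - 1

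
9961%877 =314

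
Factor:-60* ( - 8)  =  2^5*3^1*5^1 = 480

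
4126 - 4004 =122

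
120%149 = 120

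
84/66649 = 84/66649 = 0.00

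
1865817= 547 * 3411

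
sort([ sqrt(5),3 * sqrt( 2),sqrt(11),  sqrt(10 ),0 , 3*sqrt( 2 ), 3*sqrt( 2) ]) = [ 0 , sqrt( 5 ),sqrt (10),  sqrt( 11),3 * sqrt(2 ),3*sqrt(2),3 * sqrt(2) ]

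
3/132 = 1/44 = 0.02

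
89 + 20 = 109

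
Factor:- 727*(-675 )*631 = 3^3*5^2*631^1*727^1  =  309647475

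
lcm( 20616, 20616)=20616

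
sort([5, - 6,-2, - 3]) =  [ - 6, - 3 , - 2,  5]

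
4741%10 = 1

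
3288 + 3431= 6719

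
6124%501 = 112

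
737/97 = 737/97 = 7.60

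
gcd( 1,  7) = 1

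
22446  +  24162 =46608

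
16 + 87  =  103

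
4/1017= 4/1017= 0.00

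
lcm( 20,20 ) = 20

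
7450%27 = 25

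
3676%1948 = 1728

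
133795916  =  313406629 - 179610713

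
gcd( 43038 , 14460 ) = 6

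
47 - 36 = 11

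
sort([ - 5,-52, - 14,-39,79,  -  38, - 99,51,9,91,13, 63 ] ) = [ - 99, - 52,-39 ,  -  38, - 14,-5,9,13 , 51,63, 79,91]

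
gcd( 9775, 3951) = 1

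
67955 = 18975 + 48980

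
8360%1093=709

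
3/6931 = 3/6931 = 0.00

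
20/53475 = 4/10695 = 0.00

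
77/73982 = 77/73982 = 0.00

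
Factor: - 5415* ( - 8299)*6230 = 2^1*3^1 * 5^2*7^1*19^2*43^1*89^1*193^1 = 279970499550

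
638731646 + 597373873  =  1236105519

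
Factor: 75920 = 2^4*5^1*13^1*73^1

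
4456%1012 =408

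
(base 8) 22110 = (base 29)b18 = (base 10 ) 9288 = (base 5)244123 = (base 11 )6a84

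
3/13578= 1/4526  =  0.00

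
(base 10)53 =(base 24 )25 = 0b110101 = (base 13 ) 41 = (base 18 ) 2H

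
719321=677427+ 41894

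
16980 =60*283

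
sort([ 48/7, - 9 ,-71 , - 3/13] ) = [  -  71 , - 9, - 3/13,48/7]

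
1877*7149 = 13418673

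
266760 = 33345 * 8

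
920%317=286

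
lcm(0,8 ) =0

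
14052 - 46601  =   - 32549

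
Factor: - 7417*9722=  - 72108074=-2^1*4861^1*7417^1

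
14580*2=29160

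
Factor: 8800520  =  2^3*5^1*220013^1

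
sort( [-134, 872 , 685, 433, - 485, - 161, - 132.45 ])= [ - 485, - 161, - 134, - 132.45,433,685,872 ] 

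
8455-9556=-1101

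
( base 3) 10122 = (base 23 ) 46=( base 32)32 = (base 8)142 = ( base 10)98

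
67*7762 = 520054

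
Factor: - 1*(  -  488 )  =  2^3*61^1  =  488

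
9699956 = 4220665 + 5479291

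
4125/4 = 1031 + 1/4= 1031.25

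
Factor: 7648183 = 7648183^1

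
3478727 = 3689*943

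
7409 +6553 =13962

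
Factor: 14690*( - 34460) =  -506217400 = - 2^3*5^2*13^1 *113^1*1723^1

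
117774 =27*4362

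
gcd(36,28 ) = 4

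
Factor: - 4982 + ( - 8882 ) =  - 2^3*1733^1  =  -13864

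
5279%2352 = 575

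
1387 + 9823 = 11210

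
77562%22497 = 10071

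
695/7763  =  695/7763 = 0.09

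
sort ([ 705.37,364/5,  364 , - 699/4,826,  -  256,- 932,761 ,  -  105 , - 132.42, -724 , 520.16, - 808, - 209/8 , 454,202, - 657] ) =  [  -  932,- 808, - 724, - 657,-256,  -  699/4,  -  132.42, - 105, - 209/8,364/5, 202 , 364, 454,520.16,705.37, 761  ,  826]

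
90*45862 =4127580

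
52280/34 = 26140/17 = 1537.65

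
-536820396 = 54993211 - 591813607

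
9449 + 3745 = 13194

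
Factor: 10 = 2^1*5^1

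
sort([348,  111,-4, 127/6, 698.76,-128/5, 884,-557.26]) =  [ - 557.26, - 128/5, - 4 , 127/6,111, 348, 698.76,884] 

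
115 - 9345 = - 9230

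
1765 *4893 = 8636145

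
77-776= - 699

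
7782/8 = 3891/4 = 972.75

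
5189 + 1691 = 6880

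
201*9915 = 1992915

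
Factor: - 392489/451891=-11^ (  -  1 )*41081^( - 1 )*392489^1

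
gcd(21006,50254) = 2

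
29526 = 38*777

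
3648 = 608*6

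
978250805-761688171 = 216562634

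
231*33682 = 7780542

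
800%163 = 148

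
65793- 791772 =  - 725979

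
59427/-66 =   -  19809/22 = - 900.41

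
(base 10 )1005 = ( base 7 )2634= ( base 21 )25I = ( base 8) 1755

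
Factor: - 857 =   -  857^1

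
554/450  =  1 + 52/225 = 1.23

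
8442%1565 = 617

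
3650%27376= 3650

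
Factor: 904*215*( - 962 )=  -  186974320 = - 2^4*5^1*13^1*37^1*43^1*113^1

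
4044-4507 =-463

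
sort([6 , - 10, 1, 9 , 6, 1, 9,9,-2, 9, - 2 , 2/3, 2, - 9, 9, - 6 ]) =[ - 10, - 9, - 6,- 2, - 2,2/3,  1,1, 2, 6, 6,9, 9,9, 9, 9]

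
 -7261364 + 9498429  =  2237065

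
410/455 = 82/91= 0.90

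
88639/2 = 44319 +1/2 = 44319.50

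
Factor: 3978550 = 2^1*5^2 *47^1*1693^1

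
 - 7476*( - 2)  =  14952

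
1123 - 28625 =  - 27502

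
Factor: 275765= 5^1*7^1*7879^1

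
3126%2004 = 1122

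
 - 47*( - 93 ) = 4371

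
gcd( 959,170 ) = 1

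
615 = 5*123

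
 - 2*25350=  - 50700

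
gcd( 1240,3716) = 4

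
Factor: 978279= 3^1*59^1*5527^1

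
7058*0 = 0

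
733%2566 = 733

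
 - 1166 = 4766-5932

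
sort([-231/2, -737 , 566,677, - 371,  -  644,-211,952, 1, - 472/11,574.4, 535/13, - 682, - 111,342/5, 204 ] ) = [ - 737,-682, - 644, - 371,-211, - 231/2,  -  111,  -  472/11,1,535/13,342/5,204 , 566,574.4,677,952] 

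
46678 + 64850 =111528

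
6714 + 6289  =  13003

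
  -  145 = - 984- - 839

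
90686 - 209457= - 118771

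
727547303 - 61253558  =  666293745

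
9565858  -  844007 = 8721851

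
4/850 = 2/425 = 0.00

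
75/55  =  15/11=1.36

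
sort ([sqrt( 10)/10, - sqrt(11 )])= [ - sqrt( 11), sqrt( 10 )/10] 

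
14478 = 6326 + 8152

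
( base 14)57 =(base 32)2D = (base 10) 77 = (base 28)2L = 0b1001101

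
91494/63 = 1452+2/7 = 1452.29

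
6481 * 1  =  6481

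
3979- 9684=  -  5705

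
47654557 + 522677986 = 570332543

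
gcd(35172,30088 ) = 4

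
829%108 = 73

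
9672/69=3224/23 = 140.17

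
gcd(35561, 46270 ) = 1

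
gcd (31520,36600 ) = 40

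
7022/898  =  3511/449 = 7.82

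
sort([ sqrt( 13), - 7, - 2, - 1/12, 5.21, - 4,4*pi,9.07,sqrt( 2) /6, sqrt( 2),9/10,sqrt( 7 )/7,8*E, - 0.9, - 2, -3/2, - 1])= [ - 7, - 4, -2, - 2, - 3/2,-1,  -  0.9, - 1/12,sqrt( 2) /6,sqrt( 7) /7 , 9/10, sqrt( 2 ),sqrt( 13 ), 5.21, 9.07,4*pi,8*E ]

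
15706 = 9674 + 6032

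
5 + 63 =68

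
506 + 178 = 684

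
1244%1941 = 1244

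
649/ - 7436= - 1 + 617/676 =- 0.09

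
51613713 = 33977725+17635988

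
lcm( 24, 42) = 168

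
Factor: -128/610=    - 64/305 = - 2^6*5^ ( - 1)*61^( - 1) 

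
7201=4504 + 2697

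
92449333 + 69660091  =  162109424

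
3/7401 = 1/2467=0.00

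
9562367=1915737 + 7646630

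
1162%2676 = 1162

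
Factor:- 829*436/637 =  - 361444/637  =  -2^2*7^( - 2)*13^( - 1)*109^1*829^1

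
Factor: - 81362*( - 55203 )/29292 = 2^( - 1 ) * 17^1*2393^1*2441^( - 1) * 18401^1 = 748571081/4882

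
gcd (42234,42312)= 6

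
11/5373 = 11/5373  =  0.00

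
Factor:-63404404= - 2^2*7^1*2264443^1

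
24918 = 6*4153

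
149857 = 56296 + 93561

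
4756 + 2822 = 7578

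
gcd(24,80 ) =8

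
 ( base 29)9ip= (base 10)8116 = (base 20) 105g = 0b1111110110100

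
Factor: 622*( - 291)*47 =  - 2^1* 3^1*47^1*97^1*311^1 = - 8507094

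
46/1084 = 23/542 =0.04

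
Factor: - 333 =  - 3^2*37^1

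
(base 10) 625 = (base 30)kp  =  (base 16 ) 271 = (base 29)lg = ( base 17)22D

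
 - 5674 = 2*(- 2837 ) 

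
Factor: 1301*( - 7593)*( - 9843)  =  3^2*17^1*193^1*1301^1 *2531^1= 97234006599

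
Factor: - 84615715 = -5^1*17^1 * 79^1* 12601^1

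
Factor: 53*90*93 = 2^1*3^3* 5^1*31^1*53^1 = 443610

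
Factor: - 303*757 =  - 3^1*101^1 * 757^1 = - 229371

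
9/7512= 3/2504=0.00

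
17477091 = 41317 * 423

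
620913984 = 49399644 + 571514340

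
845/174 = 4 + 149/174 = 4.86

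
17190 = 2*8595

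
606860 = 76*7985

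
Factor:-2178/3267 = -2^1 *3^( -1)=-2/3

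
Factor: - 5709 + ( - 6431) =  - 12140 =- 2^2*5^1*607^1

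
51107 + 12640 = 63747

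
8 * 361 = 2888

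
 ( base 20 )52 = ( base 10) 102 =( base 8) 146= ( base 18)5c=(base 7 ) 204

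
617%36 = 5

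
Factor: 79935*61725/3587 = 4933987875/3587  =  3^2*5^3*17^( -1)*73^2*211^ ( - 1 )*823^1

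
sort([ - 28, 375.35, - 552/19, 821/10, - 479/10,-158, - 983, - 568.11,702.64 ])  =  [ - 983, - 568.11, -158, - 479/10, - 552/19, - 28,821/10,  375.35,702.64]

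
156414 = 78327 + 78087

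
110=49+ 61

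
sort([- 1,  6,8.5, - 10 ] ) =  [  -  10 , - 1, 6, 8.5] 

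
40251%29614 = 10637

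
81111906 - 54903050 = 26208856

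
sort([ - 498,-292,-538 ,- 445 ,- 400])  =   [ - 538,-498,  -  445, - 400,-292] 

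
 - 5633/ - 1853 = 3 + 74/1853 = 3.04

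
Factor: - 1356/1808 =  - 3/4=-2^(-2)*3^1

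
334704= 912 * 367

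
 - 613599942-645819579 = -1259419521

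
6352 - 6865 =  - 513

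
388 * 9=3492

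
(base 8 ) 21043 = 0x2223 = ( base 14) 3283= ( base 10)8739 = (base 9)12880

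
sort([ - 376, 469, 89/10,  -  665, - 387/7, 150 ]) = [ - 665,-376, - 387/7, 89/10 , 150,469] 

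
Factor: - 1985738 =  - 2^1*433^1*2293^1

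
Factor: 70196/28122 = 322/129 = 2^1*3^(- 1)*7^1*23^1*43^( - 1 ) 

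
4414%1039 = 258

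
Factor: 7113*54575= 3^1*5^2*37^1*59^1*2371^1 =388191975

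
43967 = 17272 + 26695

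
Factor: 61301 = 59^1*1039^1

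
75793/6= 75793/6 = 12632.17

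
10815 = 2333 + 8482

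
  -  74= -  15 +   -  59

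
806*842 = 678652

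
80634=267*302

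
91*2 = 182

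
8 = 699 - 691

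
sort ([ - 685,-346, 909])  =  [ - 685 , - 346, 909]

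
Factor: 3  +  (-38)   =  -35= - 5^1*7^1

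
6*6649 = 39894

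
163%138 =25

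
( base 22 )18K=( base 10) 680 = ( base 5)10210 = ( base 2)1010101000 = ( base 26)104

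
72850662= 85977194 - 13126532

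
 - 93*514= -47802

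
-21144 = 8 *( - 2643 )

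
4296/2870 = 1 + 713/1435 = 1.50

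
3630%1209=3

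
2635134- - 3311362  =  5946496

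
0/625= 0= 0.00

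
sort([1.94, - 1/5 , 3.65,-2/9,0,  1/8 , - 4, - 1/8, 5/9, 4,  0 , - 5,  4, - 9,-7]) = [ - 9, -7, - 5, - 4, - 2/9, - 1/5, - 1/8,0,0,1/8, 5/9,1.94,3.65 , 4,4]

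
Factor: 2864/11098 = 2^3 * 31^(-1) = 8/31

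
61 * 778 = 47458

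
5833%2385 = 1063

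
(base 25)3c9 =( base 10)2184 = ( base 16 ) 888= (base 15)9A9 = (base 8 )4210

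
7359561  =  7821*941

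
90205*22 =1984510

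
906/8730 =151/1455  =  0.10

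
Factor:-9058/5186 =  - 4529/2593 = - 7^1*647^1 * 2593^( - 1)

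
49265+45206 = 94471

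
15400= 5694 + 9706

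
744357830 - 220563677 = 523794153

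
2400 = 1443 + 957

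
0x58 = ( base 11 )80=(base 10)88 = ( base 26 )3A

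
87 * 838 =72906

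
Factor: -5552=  -2^4 * 347^1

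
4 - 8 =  - 4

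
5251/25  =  5251/25 = 210.04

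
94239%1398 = 573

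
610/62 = 305/31= 9.84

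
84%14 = 0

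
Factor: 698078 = 2^1*349039^1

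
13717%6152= 1413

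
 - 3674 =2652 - 6326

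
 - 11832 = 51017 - 62849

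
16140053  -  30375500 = -14235447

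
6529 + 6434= 12963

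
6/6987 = 2/2329 = 0.00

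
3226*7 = 22582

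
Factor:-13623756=-2^2*3^1* 31^1 * 53^1* 691^1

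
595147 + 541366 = 1136513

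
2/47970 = 1/23985 = 0.00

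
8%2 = 0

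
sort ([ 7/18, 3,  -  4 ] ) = [ - 4,7/18, 3 ]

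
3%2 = 1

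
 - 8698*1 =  - 8698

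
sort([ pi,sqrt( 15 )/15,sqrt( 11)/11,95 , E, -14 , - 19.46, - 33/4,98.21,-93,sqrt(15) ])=[- 93,-19.46,  -  14, - 33/4,sqrt (15 ) /15,sqrt(11) /11 , E, pi, sqrt( 15),95, 98.21 ] 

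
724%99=31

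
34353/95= 34353/95 = 361.61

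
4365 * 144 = 628560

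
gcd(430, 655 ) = 5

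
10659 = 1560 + 9099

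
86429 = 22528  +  63901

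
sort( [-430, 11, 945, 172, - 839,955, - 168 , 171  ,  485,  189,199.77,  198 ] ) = [ - 839, - 430 , - 168,11 , 171, 172 , 189 , 198,199.77,  485,945,955]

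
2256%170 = 46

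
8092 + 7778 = 15870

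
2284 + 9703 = 11987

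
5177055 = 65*79647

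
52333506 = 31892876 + 20440630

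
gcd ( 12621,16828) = 4207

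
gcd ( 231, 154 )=77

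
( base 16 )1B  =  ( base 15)1C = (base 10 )27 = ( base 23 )14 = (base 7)36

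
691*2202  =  1521582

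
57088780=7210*7918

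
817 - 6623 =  - 5806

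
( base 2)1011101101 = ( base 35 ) LE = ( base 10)749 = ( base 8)1355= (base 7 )2120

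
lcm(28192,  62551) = 2001632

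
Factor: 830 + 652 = 2^1*3^1 * 13^1*19^1 = 1482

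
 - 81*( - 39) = 3159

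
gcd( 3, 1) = 1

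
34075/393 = 34075/393 = 86.70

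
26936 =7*3848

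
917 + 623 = 1540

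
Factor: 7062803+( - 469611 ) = 2^3 * 109^1*7561^1 =6593192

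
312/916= 78/229=0.34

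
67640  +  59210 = 126850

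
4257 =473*9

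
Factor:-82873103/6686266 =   -  2^(-1 )*31^( - 1)*311^1*439^1*607^1*107843^( - 1) 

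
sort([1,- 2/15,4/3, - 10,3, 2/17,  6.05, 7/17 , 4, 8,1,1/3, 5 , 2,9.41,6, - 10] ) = [-10, - 10, - 2/15,  2/17,1/3, 7/17, 1, 1 , 4/3,  2,  3,4, 5,6, 6.05, 8,9.41 ]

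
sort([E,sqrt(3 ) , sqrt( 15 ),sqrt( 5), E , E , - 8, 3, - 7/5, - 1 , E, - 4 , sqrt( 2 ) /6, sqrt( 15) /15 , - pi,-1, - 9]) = [ - 9, - 8, - 4, - pi, - 7/5, - 1, - 1, sqrt( 2 ) /6, sqrt( 15 ) /15,sqrt( 3) , sqrt( 5),E, E,E , E, 3,sqrt(15) ] 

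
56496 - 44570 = 11926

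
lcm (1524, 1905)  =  7620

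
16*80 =1280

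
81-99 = -18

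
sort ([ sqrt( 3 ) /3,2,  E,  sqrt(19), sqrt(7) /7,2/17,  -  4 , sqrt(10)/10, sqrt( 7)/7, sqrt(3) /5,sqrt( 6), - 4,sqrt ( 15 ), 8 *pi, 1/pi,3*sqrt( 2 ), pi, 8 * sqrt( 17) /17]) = [-4, - 4,2/17,  sqrt( 10) /10, 1/pi,sqrt( 3 )/5, sqrt( 7 ) /7,sqrt ( 7 )/7, sqrt( 3) /3,8*sqrt( 17)/17, 2  ,  sqrt( 6),  E, pi,  sqrt(15),  3*sqrt (2), sqrt(19),8 * pi] 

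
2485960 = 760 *3271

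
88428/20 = 22107/5 = 4421.40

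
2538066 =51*49766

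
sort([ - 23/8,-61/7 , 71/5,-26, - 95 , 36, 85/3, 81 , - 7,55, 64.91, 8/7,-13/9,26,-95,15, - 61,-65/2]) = [ - 95, - 95,  -  61, - 65/2, - 26, - 61/7, - 7 ,- 23/8,-13/9 , 8/7 , 71/5, 15,26, 85/3 , 36, 55,64.91, 81 ]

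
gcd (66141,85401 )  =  9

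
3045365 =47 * 64795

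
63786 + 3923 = 67709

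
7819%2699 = 2421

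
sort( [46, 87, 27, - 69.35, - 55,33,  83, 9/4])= [ - 69.35, - 55,9/4,  27,33,  46,83,  87 ] 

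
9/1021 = 9/1021 =0.01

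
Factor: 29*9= 261 = 3^2*29^1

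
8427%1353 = 309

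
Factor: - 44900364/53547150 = - 2^1  *5^(- 2 )*271^1 * 13807^1 * 356981^( - 1 )= - 7483394/8924525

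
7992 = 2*3996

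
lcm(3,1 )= 3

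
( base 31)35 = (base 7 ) 200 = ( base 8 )142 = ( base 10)98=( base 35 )2S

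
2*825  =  1650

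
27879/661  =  27879/661 = 42.18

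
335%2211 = 335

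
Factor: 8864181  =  3^3 *328303^1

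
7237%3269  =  699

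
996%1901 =996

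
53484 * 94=5027496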